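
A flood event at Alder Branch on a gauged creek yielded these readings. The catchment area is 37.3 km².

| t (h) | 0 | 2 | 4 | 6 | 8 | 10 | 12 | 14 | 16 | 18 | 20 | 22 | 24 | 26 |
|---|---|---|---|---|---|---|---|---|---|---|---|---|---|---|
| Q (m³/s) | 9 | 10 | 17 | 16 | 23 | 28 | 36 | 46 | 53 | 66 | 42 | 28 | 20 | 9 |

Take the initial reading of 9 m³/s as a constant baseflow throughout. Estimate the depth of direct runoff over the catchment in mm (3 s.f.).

d ≈ 53.5 mm

Direct runoff: 0.0, 1.0, 8.0, 7.0, 14.0, 19.0, 27.0, 37.0, 44.0, 57.0, 33.0, 19.0, 11.0, 0.0 m³/s; ΣQ_DR = 277.0 m³/s.
V = ΣQ_DR · Δt = 277.0 × 7200 s = 1.994 × 10^6 m³.
Over A = 37.3 km², depth = V / A = 53.5 mm.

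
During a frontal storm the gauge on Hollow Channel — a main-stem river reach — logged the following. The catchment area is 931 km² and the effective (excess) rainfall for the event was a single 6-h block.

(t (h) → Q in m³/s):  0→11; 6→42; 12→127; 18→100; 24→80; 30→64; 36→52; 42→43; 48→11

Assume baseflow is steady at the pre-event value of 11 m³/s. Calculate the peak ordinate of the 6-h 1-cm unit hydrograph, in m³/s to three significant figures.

Direct runoff: 0.0, 31.0, 116.0, 89.0, 69.0, 53.0, 41.0, 32.0, 0.0 m³/s; ΣQ_DR = 431.0 m³/s, peak = 116.0 m³/s.
Runoff depth d = ΣQ_DR·Δt / A = 431.0 × 21600 / (931 km²) = 10.00 mm.
The 1-cm UH is the DRH scaled by (10 mm)/d, so U_p = 116.0 × 10/10.00 = 116 m³/s.

U_p ≈ 116 m³/s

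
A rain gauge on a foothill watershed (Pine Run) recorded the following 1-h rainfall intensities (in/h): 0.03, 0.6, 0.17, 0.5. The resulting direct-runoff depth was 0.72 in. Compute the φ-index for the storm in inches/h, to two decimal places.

Only the 2 blocks with intensity above φ contribute runoff: 0.6, 0.5 in/h.
Σ(I−φ)·Δt = d  ⇒  (0.6+0.5 − 2φ)·1 = 0.72
φ = (1.100 − 0.72/1) / 2 = 0.19 in/h.

φ ≈ 0.19 in/h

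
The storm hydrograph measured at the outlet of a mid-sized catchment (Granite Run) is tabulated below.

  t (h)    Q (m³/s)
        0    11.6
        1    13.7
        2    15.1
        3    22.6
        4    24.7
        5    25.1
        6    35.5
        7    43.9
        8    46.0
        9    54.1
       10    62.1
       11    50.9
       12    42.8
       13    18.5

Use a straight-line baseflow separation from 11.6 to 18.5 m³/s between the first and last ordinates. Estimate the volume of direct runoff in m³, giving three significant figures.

V ≈ 9.21 × 10^5 m³

Direct-runoff ordinates (Q − Q_b): 0.00, 1.57, 2.44, 9.41, 10.98, 10.85, 20.72, 28.58, 30.15, 37.72, 45.19, 33.46, 24.83, 0.00 m³/s.
ΣQ_DR = 255.9 m³/s.
With Δt = 1 h = 3600 s, V = ΣQ_DR · Δt = 255.9 × 3600 = 9.21 × 10^5 m³.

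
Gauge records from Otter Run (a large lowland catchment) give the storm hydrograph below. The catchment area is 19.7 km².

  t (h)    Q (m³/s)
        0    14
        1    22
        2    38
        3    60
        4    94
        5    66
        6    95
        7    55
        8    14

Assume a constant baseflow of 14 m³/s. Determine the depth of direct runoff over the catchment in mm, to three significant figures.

d ≈ 60.7 mm

Direct runoff: 0.0, 8.0, 24.0, 46.0, 80.0, 52.0, 81.0, 41.0, 0.0 m³/s; ΣQ_DR = 332.0 m³/s.
V = ΣQ_DR · Δt = 332.0 × 3600 s = 1.195 × 10^6 m³.
Over A = 19.7 km², depth = V / A = 60.7 mm.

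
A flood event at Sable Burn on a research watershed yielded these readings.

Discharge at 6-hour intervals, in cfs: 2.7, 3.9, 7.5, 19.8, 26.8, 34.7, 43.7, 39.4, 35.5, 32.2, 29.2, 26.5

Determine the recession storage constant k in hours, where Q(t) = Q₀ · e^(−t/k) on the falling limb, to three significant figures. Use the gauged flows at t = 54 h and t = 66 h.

k ≈ 61.6 h

On the falling limb, Q drops from 32.2 to 26.5 cfs between t = 54 h and t = 66 h (Δt = 12 h).
k = −Δt / ln(Q₂/Q₁) = −12 / ln(26.5/32.2) = 61.6 h.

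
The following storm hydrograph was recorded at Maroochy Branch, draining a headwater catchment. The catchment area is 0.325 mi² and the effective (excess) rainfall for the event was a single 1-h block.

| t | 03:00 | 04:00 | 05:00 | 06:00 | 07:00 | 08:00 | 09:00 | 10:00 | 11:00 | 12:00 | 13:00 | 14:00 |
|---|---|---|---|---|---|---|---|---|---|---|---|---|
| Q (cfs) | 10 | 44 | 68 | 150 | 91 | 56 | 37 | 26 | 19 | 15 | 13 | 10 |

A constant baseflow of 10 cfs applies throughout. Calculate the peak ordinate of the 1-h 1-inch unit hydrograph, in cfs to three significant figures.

Direct runoff: 0.0, 34.0, 58.0, 140.0, 81.0, 46.0, 27.0, 16.0, 9.0, 5.0, 3.0, 0.0 cfs; ΣQ_DR = 419.0 cfs, peak = 140.0 cfs.
Runoff depth d = ΣQ_DR·Δt / A = 419.0 × 3600 / (0.325 mi²) = 1.998 in.
The 1-inch UH is the DRH scaled by (1 in)/d, so U_p = 140.0 × 1/1.998 = 70.1 cfs.

U_p ≈ 70.1 cfs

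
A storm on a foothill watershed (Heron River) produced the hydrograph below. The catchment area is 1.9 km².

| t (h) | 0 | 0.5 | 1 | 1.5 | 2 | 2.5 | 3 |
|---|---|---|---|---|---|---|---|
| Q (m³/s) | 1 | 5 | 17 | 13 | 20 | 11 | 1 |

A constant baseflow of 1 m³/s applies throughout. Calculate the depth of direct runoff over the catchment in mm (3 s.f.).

d ≈ 57.8 mm

Direct runoff: 0.0, 4.0, 16.0, 12.0, 19.0, 10.0, 0.0 m³/s; ΣQ_DR = 61.00 m³/s.
V = ΣQ_DR · Δt = 61.00 × 1800 s = 1.098 × 10^5 m³.
Over A = 1.9 km², depth = V / A = 57.8 mm.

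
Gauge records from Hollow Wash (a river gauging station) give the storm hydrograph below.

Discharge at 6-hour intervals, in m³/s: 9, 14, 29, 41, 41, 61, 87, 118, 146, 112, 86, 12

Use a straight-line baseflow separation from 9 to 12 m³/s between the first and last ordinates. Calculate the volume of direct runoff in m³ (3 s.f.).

Direct-runoff ordinates (Q − Q_b): 0.00, 4.73, 19.45, 31.18, 30.91, 50.64, 76.36, 107.09, 134.82, 100.55, 74.27, 0.00 m³/s.
ΣQ_DR = 630.0 m³/s.
With Δt = 6 h = 21600 s, V = ΣQ_DR · Δt = 630.0 × 21600 = 1.36 × 10^7 m³.

V ≈ 1.36 × 10^7 m³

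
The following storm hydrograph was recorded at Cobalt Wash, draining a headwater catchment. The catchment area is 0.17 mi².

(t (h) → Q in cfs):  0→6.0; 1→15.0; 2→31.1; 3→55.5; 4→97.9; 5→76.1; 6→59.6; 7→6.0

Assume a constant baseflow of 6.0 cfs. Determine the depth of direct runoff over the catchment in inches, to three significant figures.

Direct runoff: 0.0, 9.0, 25.1, 49.5, 91.9, 70.1, 53.6, 0.0 cfs; ΣQ_DR = 299.2 cfs.
V = ΣQ_DR · Δt = 299.2 × 3600 s = 1.077 × 10^6 ft³.
Over A = 0.17 mi², depth = V / A = 2.73 in.

d ≈ 2.73 in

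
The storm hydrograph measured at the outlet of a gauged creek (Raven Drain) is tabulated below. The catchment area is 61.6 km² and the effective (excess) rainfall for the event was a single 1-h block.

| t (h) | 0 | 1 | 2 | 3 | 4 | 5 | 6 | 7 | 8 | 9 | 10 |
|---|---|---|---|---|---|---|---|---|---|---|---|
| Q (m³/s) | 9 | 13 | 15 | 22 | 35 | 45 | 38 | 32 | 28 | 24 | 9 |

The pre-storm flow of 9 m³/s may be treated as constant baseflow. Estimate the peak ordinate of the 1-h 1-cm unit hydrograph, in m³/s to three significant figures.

Direct runoff: 0.0, 4.0, 6.0, 13.0, 26.0, 36.0, 29.0, 23.0, 19.0, 15.0, 0.0 m³/s; ΣQ_DR = 171.0 m³/s, peak = 36.0 m³/s.
Runoff depth d = ΣQ_DR·Δt / A = 171.0 × 3600 / (61.6 km²) = 9.994 mm.
The 1-cm UH is the DRH scaled by (10 mm)/d, so U_p = 36.0 × 10/9.994 = 36.0 m³/s.

U_p ≈ 36.0 m³/s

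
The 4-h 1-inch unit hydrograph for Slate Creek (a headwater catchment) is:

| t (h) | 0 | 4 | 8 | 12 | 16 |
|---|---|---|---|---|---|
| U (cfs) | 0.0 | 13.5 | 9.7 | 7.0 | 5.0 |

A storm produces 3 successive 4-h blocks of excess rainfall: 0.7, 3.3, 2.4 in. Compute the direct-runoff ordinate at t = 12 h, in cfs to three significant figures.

Q ≈ 69.3 cfs

By discrete convolution, Q_j = Σ (P_i / 1 in) · U_{j−i}.
At t = 12 h (j=3): Q = (0.7/1)·7.0 + (3.3/1)·9.7 + (2.4/1)·13.5 = 69.3 cfs.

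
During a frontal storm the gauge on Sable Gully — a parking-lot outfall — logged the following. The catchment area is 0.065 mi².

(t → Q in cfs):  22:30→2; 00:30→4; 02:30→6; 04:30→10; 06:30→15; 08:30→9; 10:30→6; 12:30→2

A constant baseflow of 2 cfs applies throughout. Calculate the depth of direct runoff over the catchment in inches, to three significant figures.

d ≈ 1.81 in

Direct runoff: 0.0, 2.0, 4.0, 8.0, 13.0, 7.0, 4.0, 0.0 cfs; ΣQ_DR = 38.00 cfs.
V = ΣQ_DR · Δt = 38.00 × 7200 s = 2.736 × 10^5 ft³.
Over A = 0.065 mi², depth = V / A = 1.81 in.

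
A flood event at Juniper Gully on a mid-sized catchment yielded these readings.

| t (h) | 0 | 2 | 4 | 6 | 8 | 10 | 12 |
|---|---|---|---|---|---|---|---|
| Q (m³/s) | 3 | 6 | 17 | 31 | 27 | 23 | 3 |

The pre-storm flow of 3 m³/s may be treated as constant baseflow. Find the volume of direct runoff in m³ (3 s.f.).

V ≈ 6.41 × 10^5 m³

Direct-runoff ordinates (Q − Q_b): 0.0, 3.0, 14.0, 28.0, 24.0, 20.0, 0.0 m³/s.
ΣQ_DR = 89.00 m³/s.
With Δt = 2 h = 7200 s, V = ΣQ_DR · Δt = 89.00 × 7200 = 6.41 × 10^5 m³.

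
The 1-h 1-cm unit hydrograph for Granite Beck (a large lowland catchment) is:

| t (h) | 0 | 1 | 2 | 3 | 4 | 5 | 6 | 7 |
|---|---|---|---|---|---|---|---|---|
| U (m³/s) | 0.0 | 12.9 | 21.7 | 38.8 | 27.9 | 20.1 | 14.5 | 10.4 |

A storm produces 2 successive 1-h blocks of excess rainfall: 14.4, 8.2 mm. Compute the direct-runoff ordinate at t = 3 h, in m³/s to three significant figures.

Q ≈ 73.7 m³/s

By discrete convolution, Q_j = Σ (P_i / 10 mm) · U_{j−i}.
At t = 3 h (j=3): Q = (14.4/10)·38.8 + (8.2/10)·21.7 = 73.7 m³/s.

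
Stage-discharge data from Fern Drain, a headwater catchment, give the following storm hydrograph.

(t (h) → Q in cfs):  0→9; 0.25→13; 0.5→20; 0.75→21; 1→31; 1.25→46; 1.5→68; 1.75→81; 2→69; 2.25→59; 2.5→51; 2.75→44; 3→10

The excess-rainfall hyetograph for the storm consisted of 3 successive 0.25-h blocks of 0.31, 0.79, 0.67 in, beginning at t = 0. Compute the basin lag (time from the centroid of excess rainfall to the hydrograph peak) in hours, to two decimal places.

t_L ≈ 1.32 h

Centroid of excess rainfall: t_c = Σ P_i·t̄_i / ΣP_i = 0.4258 h (block centres at 0.125, 0.375, 0.625 h).
Hydrograph peak occurs at t = 1.75 h, so basin lag t_L = 1.75 − 0.4258 = 1.32 h.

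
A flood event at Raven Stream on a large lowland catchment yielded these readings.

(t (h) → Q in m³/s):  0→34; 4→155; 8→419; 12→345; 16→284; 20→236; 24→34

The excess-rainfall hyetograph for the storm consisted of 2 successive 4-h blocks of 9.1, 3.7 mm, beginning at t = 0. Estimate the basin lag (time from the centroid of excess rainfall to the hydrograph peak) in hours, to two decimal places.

t_L ≈ 4.84 h

Centroid of excess rainfall: t_c = Σ P_i·t̄_i / ΣP_i = 3.1563 h (block centres at 2, 6 h).
Hydrograph peak occurs at t = 8 h, so basin lag t_L = 8 − 3.1563 = 4.84 h.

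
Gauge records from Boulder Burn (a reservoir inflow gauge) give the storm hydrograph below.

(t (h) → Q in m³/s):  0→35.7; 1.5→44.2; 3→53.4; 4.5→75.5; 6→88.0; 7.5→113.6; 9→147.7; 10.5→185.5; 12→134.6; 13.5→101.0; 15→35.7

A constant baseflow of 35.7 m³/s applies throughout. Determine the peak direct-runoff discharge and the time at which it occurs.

Subtracting baseflow gives direct-runoff ordinates: 0.0, 8.5, 17.7, 39.8, 52.3, 77.9, 112.0, 149.8, 98.9, 65.3, 0.0 m³/s.
The maximum is 149.8 m³/s, occurring at the reading for t = 10.5 h.

Q_p = 149.8 m³/s at t = 10.5 h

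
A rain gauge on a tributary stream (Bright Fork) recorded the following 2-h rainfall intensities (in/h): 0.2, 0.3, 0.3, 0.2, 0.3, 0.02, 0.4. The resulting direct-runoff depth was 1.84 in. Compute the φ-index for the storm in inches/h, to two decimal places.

φ ≈ 0.13 in/h

Only the 6 blocks with intensity above φ contribute runoff: 0.2, 0.3, 0.3, 0.2, 0.3, 0.4 in/h.
Σ(I−φ)·Δt = d  ⇒  (0.2+0.3+0.3+0.2+0.3+0.4 − 6φ)·2 = 1.84
φ = (1.700 − 1.84/2) / 6 = 0.13 in/h.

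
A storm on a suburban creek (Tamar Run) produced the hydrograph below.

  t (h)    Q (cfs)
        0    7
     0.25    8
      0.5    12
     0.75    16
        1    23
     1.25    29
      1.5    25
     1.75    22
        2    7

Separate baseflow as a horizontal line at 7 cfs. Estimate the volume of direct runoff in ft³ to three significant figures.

V ≈ 77400 ft³

Direct-runoff ordinates (Q − Q_b): 0.0, 1.0, 5.0, 9.0, 16.0, 22.0, 18.0, 15.0, 0.0 cfs.
ΣQ_DR = 86.00 cfs.
With Δt = 0.25 h = 900 s, V = ΣQ_DR · Δt = 86.00 × 900 = 77400 ft³.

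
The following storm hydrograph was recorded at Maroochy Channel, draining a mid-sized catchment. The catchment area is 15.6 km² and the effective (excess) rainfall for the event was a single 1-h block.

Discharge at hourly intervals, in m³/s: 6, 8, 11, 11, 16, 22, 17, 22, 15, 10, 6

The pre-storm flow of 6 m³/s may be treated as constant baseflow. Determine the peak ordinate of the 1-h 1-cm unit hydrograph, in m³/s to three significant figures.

Direct runoff: 0.0, 2.0, 5.0, 5.0, 10.0, 16.0, 11.0, 16.0, 9.0, 4.0, 0.0 m³/s; ΣQ_DR = 78.00 m³/s, peak = 16.0 m³/s.
Runoff depth d = ΣQ_DR·Δt / A = 78.00 × 3600 / (15.6 km²) = 18.00 mm.
The 1-cm UH is the DRH scaled by (10 mm)/d, so U_p = 16.0 × 10/18.00 = 8.89 m³/s.

U_p ≈ 8.89 m³/s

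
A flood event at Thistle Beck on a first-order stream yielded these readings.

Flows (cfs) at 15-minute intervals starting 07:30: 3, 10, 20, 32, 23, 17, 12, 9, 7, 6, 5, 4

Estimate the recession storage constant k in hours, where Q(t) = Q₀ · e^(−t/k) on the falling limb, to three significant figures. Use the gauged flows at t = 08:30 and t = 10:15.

On the falling limb, Q drops from 23 to 4 cfs between t = 08:30 and t = 10:15 (Δt = 1.75 h).
k = −Δt / ln(Q₂/Q₁) = −1.75 / ln(4/23) = 1.00 h.

k ≈ 1.00 h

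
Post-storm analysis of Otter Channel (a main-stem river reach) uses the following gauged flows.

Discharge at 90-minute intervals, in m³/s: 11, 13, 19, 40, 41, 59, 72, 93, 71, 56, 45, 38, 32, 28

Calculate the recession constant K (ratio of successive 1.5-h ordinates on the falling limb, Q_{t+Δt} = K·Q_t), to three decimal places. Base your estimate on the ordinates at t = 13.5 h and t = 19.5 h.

Using the recession-limb readings at t = 13.5 h and t = 19.5 h: Q falls from 56 to 28 m³/s over 4 intervals.
K = (Q₂/Q₁)^(1/4) = (28/56)^(1/4) = 0.841.

K ≈ 0.841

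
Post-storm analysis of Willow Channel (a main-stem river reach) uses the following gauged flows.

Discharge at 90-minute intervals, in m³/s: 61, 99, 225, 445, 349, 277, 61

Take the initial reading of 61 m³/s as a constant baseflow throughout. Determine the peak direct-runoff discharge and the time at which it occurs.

Subtracting baseflow gives direct-runoff ordinates: 0.0, 38.0, 164.0, 384.0, 288.0, 216.0, 0.0 m³/s.
The maximum is 384.0 m³/s, occurring at the reading for t = 4.5 h.

Q_p = 384.0 m³/s at t = 4.5 h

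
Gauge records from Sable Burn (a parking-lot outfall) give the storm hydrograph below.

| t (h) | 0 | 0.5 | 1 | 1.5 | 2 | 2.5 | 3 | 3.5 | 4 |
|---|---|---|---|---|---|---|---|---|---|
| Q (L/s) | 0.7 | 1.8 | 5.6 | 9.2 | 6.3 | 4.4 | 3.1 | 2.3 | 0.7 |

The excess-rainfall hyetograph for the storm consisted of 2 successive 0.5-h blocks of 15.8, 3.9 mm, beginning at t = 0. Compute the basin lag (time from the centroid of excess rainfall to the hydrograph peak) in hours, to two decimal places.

Centroid of excess rainfall: t_c = Σ P_i·t̄_i / ΣP_i = 0.3490 h (block centres at 0.25, 0.75 h).
Hydrograph peak occurs at t = 1.5 h, so basin lag t_L = 1.5 − 0.3490 = 1.15 h.

t_L ≈ 1.15 h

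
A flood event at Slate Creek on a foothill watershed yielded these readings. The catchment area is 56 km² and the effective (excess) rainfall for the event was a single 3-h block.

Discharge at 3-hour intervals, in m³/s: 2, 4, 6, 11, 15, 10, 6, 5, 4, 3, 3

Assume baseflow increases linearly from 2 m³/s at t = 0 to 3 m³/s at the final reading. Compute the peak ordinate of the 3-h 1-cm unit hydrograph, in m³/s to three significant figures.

Direct runoff: 0.00, 1.90, 3.80, 8.70, 12.60, 7.50, 3.40, 2.30, 1.20, 0.10, 0.00 m³/s; ΣQ_DR = 41.50 m³/s, peak = 12.60 m³/s.
Runoff depth d = ΣQ_DR·Δt / A = 41.50 × 10800 / (56 km²) = 8.004 mm.
The 1-cm UH is the DRH scaled by (10 mm)/d, so U_p = 12.60 × 10/8.004 = 15.7 m³/s.

U_p ≈ 15.7 m³/s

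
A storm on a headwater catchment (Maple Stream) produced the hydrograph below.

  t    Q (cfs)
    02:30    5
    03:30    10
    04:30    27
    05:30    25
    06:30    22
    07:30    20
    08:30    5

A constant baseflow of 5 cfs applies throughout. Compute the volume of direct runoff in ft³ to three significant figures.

Direct-runoff ordinates (Q − Q_b): 0.0, 5.0, 22.0, 20.0, 17.0, 15.0, 0.0 cfs.
ΣQ_DR = 79.00 cfs.
With Δt = 1 h = 3600 s, V = ΣQ_DR · Δt = 79.00 × 3600 = 2.84 × 10^5 ft³.

V ≈ 2.84 × 10^5 ft³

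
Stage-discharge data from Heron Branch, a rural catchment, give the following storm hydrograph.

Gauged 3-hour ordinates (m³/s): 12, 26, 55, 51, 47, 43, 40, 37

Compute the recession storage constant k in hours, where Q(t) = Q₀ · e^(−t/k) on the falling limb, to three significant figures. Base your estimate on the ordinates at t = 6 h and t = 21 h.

On the falling limb, Q drops from 55 to 37 m³/s between t = 6 h and t = 21 h (Δt = 15 h).
k = −Δt / ln(Q₂/Q₁) = −15 / ln(37/55) = 37.8 h.

k ≈ 37.8 h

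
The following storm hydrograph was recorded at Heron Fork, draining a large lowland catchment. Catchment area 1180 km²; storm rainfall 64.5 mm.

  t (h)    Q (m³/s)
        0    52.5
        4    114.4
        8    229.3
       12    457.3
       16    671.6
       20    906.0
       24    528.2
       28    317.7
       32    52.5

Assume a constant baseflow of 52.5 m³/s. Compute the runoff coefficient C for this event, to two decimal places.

ΣQ_DR = 2857 m³/s; V = ΣQ_DR·Δt = 4.114 × 10^7 m³.
Runoff depth d = V / A = 34.87 mm.
C = d / P = 34.87 / 64.5 = 0.54.

C ≈ 0.54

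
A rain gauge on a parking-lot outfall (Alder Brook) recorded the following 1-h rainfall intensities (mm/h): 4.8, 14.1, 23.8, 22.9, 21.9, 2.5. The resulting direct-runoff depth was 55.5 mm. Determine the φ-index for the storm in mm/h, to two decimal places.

Only the 4 blocks with intensity above φ contribute runoff: 14.1, 23.8, 22.9, 21.9 mm/h.
Σ(I−φ)·Δt = d  ⇒  (14.1+23.8+22.9+21.9 − 4φ)·1 = 55.5
φ = (82.70 − 55.5/1) / 4 = 6.80 mm/h.

φ ≈ 6.80 mm/h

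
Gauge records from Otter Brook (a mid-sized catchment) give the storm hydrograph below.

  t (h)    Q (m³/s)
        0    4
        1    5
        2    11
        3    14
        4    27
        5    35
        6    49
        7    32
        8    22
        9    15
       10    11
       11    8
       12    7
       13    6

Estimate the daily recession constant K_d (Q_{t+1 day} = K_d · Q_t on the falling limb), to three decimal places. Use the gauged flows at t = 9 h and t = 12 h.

Between t = 9 h and t = 12 h the flow falls from 15 to 7 m³/s over 3×1 h = 3 h.
Per-interval ratio K = (7/15)^(1/3) = 0.7757; K_d = K^(24/1) = 0.002.

K_d ≈ 0.002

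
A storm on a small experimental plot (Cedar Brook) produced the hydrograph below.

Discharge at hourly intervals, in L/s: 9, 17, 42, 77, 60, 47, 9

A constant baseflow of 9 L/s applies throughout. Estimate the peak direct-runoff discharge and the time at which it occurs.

Q_p = 68.0 L/s at t = 3 h

Subtracting baseflow gives direct-runoff ordinates: 0.0, 8.0, 33.0, 68.0, 51.0, 38.0, 0.0 L/s.
The maximum is 68.0 L/s, occurring at the reading for t = 3 h.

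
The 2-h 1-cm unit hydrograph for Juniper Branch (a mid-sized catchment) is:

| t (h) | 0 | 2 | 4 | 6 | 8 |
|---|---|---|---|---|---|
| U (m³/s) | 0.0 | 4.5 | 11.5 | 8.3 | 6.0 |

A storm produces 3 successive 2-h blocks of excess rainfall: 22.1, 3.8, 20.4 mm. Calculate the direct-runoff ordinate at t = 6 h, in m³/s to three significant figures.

By discrete convolution, Q_j = Σ (P_i / 10 mm) · U_{j−i}.
At t = 6 h (j=3): Q = (22.1/10)·8.3 + (3.8/10)·11.5 + (20.4/10)·4.5 = 31.9 m³/s.

Q ≈ 31.9 m³/s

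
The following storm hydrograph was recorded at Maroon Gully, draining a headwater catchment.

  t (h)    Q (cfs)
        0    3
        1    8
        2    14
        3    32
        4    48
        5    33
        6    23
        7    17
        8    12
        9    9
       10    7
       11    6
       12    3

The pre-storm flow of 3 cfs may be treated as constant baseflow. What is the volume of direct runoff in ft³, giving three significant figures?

V ≈ 6.34 × 10^5 ft³

Direct-runoff ordinates (Q − Q_b): 0.0, 5.0, 11.0, 29.0, 45.0, 30.0, 20.0, 14.0, 9.0, 6.0, 4.0, 3.0, 0.0 cfs.
ΣQ_DR = 176.0 cfs.
With Δt = 1 h = 3600 s, V = ΣQ_DR · Δt = 176.0 × 3600 = 6.34 × 10^5 ft³.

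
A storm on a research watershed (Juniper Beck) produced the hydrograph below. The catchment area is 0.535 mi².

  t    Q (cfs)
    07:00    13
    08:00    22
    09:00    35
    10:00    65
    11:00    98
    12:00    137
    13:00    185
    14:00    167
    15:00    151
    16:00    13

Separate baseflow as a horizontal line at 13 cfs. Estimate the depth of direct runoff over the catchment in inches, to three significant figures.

Direct runoff: 0.0, 9.0, 22.0, 52.0, 85.0, 124.0, 172.0, 154.0, 138.0, 0.0 cfs; ΣQ_DR = 756.0 cfs.
V = ΣQ_DR · Δt = 756.0 × 3600 s = 2.722 × 10^6 ft³.
Over A = 0.535 mi², depth = V / A = 2.19 in.

d ≈ 2.19 in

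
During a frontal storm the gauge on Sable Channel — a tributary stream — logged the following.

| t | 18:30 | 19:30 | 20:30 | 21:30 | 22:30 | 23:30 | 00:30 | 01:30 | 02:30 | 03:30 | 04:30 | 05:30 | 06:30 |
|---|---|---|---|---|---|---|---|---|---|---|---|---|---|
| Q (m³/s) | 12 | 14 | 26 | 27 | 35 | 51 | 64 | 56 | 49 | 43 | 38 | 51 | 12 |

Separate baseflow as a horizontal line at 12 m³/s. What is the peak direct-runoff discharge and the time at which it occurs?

Subtracting baseflow gives direct-runoff ordinates: 0.0, 2.0, 14.0, 15.0, 23.0, 39.0, 52.0, 44.0, 37.0, 31.0, 26.0, 39.0, 0.0 m³/s.
The maximum is 52.0 m³/s, occurring at the reading for t = 00:30.

Q_p = 52.0 m³/s at t = 00:30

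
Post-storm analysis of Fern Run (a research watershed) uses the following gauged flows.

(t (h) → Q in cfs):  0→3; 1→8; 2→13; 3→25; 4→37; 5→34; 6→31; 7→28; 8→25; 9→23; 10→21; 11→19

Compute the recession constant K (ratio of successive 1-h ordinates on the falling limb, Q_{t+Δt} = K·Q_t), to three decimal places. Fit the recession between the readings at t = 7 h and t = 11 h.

K ≈ 0.908

Using the recession-limb readings at t = 7 h and t = 11 h: Q falls from 28 to 19 cfs over 4 intervals.
K = (Q₂/Q₁)^(1/4) = (19/28)^(1/4) = 0.908.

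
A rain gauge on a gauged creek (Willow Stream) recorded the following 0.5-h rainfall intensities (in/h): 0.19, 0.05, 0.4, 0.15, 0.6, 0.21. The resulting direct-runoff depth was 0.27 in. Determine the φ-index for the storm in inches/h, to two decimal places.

Only the 2 blocks with intensity above φ contribute runoff: 0.4, 0.6 in/h.
Σ(I−φ)·Δt = d  ⇒  (0.4+0.6 − 2φ)·0.5 = 0.27
φ = (1.000 − 0.27/0.5) / 2 = 0.23 in/h.

φ ≈ 0.23 in/h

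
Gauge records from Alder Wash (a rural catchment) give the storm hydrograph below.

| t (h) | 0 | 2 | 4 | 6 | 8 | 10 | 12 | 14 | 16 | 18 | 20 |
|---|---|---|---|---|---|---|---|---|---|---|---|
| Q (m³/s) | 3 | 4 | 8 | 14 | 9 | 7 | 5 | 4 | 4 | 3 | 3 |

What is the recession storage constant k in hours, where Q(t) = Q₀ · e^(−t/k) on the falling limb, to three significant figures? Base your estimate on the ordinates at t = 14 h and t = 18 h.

On the falling limb, Q drops from 4 to 3 m³/s between t = 14 h and t = 18 h (Δt = 4 h).
k = −Δt / ln(Q₂/Q₁) = −4 / ln(3/4) = 13.9 h.

k ≈ 13.9 h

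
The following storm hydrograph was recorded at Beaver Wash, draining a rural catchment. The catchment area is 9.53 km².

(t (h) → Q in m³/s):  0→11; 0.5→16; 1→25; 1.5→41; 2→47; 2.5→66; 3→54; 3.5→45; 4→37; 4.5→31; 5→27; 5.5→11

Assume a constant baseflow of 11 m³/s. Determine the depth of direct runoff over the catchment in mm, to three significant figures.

d ≈ 52.7 mm

Direct runoff: 0.0, 5.0, 14.0, 30.0, 36.0, 55.0, 43.0, 34.0, 26.0, 20.0, 16.0, 0.0 m³/s; ΣQ_DR = 279.0 m³/s.
V = ΣQ_DR · Δt = 279.0 × 1800 s = 5.022 × 10^5 m³.
Over A = 9.53 km², depth = V / A = 52.7 mm.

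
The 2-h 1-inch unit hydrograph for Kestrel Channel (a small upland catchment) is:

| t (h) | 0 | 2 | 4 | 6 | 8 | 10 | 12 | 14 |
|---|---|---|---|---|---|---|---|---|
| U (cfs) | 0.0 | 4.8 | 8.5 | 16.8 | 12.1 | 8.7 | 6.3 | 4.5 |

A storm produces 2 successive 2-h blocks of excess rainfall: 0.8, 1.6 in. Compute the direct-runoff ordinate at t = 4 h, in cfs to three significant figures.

By discrete convolution, Q_j = Σ (P_i / 1 in) · U_{j−i}.
At t = 4 h (j=2): Q = (0.8/1)·8.5 + (1.6/1)·4.8 = 14.5 cfs.

Q ≈ 14.5 cfs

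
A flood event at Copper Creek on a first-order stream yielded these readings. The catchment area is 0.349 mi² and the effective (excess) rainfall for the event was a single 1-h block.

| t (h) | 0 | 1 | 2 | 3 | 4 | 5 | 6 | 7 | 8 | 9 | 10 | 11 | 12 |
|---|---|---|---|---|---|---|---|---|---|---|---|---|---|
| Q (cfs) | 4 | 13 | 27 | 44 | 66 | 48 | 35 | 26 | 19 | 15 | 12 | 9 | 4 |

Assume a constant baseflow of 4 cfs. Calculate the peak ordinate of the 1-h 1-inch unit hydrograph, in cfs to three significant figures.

Direct runoff: 0.0, 9.0, 23.0, 40.0, 62.0, 44.0, 31.0, 22.0, 15.0, 11.0, 8.0, 5.0, 0.0 cfs; ΣQ_DR = 270.0 cfs, peak = 62.0 cfs.
Runoff depth d = ΣQ_DR·Δt / A = 270.0 × 3600 / (0.349 mi²) = 1.199 in.
The 1-inch UH is the DRH scaled by (1 in)/d, so U_p = 62.0 × 1/1.199 = 51.7 cfs.

U_p ≈ 51.7 cfs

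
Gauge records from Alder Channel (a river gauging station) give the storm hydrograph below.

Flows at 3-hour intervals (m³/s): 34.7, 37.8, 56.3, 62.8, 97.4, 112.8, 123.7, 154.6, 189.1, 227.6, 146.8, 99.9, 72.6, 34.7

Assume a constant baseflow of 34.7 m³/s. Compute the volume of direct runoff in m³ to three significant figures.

V ≈ 1.04 × 10^7 m³

Direct-runoff ordinates (Q − Q_b): 0.0, 3.1, 21.6, 28.1, 62.7, 78.1, 89.0, 119.9, 154.4, 192.9, 112.1, 65.2, 37.9, 0.0 m³/s.
ΣQ_DR = 965.0 m³/s.
With Δt = 3 h = 10800 s, V = ΣQ_DR · Δt = 965.0 × 10800 = 1.04 × 10^7 m³.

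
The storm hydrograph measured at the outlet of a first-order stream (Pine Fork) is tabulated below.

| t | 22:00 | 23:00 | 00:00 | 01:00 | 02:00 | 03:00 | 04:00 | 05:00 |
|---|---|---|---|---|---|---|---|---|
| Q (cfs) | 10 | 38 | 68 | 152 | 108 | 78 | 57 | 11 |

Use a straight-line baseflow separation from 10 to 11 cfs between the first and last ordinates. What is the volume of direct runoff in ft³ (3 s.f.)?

V ≈ 1.58 × 10^6 ft³

Direct-runoff ordinates (Q − Q_b): 0.00, 27.86, 57.71, 141.57, 97.43, 67.29, 46.14, 0.00 cfs.
ΣQ_DR = 438.0 cfs.
With Δt = 1 h = 3600 s, V = ΣQ_DR · Δt = 438.0 × 3600 = 1.58 × 10^6 ft³.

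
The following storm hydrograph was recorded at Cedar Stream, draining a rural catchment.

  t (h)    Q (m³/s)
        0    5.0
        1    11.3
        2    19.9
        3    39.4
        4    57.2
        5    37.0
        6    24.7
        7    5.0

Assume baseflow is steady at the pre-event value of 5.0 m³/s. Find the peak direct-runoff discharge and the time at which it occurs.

Q_p = 52.2 m³/s at t = 4 h

Subtracting baseflow gives direct-runoff ordinates: 0.0, 6.3, 14.9, 34.4, 52.2, 32.0, 19.7, 0.0 m³/s.
The maximum is 52.2 m³/s, occurring at the reading for t = 4 h.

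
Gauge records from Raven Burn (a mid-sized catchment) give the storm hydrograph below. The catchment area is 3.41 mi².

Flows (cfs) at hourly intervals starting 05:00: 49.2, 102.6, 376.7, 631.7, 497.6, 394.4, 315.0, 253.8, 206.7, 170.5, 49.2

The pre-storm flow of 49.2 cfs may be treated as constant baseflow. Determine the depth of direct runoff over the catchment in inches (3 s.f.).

Direct runoff: 0.0, 53.4, 327.5, 582.5, 448.4, 345.2, 265.8, 204.6, 157.5, 121.3, 0.0 cfs; ΣQ_DR = 2506 cfs.
V = ΣQ_DR · Δt = 2506 × 3600 s = 9.022 × 10^6 ft³.
Over A = 3.41 mi², depth = V / A = 1.14 in.

d ≈ 1.14 in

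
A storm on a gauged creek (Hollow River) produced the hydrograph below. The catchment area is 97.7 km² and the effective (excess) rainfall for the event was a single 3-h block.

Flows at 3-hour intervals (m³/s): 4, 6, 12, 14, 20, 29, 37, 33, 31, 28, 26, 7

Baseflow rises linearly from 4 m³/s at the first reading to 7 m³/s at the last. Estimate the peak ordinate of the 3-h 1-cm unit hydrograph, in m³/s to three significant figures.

Direct runoff: 0.00, 1.73, 7.45, 9.18, 14.91, 23.64, 31.36, 27.09, 24.82, 21.55, 19.27, 0.00 m³/s; ΣQ_DR = 181.0 m³/s, peak = 31.36 m³/s.
Runoff depth d = ΣQ_DR·Δt / A = 181.0 × 10800 / (97.7 km²) = 20.01 mm.
The 1-cm UH is the DRH scaled by (10 mm)/d, so U_p = 31.36 × 10/20.01 = 15.7 m³/s.

U_p ≈ 15.7 m³/s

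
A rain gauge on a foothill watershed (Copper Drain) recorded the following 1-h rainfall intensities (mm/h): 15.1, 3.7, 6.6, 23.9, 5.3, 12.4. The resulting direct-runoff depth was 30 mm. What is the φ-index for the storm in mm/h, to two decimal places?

φ ≈ 7.13 mm/h

Only the 3 blocks with intensity above φ contribute runoff: 15.1, 23.9, 12.4 mm/h.
Σ(I−φ)·Δt = d  ⇒  (15.1+23.9+12.4 − 3φ)·1 = 30
φ = (51.40 − 30/1) / 3 = 7.13 mm/h.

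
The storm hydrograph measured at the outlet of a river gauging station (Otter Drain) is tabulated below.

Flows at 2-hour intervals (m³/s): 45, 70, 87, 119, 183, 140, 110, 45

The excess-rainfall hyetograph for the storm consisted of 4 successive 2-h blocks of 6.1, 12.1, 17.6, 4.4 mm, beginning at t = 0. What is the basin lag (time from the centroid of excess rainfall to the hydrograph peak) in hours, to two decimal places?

t_L ≈ 3.99 h

Centroid of excess rainfall: t_c = Σ P_i·t̄_i / ΣP_i = 4.0100 h (block centres at 1, 3, 5, 7 h).
Hydrograph peak occurs at t = 8 h, so basin lag t_L = 8 − 4.0100 = 3.99 h.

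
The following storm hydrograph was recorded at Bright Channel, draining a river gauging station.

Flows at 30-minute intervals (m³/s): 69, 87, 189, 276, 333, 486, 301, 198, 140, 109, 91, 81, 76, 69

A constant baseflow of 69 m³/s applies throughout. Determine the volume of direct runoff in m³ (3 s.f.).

V ≈ 2.77 × 10^6 m³

Direct-runoff ordinates (Q − Q_b): 0.0, 18.0, 120.0, 207.0, 264.0, 417.0, 232.0, 129.0, 71.0, 40.0, 22.0, 12.0, 7.0, 0.0 m³/s.
ΣQ_DR = 1539 m³/s.
With Δt = 0.5 h = 1800 s, V = ΣQ_DR · Δt = 1539 × 1800 = 2.77 × 10^6 m³.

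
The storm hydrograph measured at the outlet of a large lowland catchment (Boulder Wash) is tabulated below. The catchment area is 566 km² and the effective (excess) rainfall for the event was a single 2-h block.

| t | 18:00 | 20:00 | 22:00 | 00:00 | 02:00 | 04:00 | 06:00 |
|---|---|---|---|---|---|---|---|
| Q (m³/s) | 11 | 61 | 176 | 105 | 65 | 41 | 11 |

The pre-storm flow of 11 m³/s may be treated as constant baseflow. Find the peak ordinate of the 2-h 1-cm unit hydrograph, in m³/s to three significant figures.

Direct runoff: 0.0, 50.0, 165.0, 94.0, 54.0, 30.0, 0.0 m³/s; ΣQ_DR = 393.0 m³/s, peak = 165.0 m³/s.
Runoff depth d = ΣQ_DR·Δt / A = 393.0 × 7200 / (566 km²) = 4.999 mm.
The 1-cm UH is the DRH scaled by (10 mm)/d, so U_p = 165.0 × 10/4.999 = 330 m³/s.

U_p ≈ 330 m³/s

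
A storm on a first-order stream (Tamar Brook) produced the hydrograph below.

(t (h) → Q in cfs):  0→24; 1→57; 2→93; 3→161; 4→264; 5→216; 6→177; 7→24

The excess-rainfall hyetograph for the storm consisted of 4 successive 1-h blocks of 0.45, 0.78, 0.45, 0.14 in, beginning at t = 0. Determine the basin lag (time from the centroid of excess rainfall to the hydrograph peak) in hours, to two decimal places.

t_L ≈ 2.35 h

Centroid of excess rainfall: t_c = Σ P_i·t̄_i / ΣP_i = 1.6538 h (block centres at 0.5, 1.5, 2.5, 3.5 h).
Hydrograph peak occurs at t = 4 h, so basin lag t_L = 4 − 1.6538 = 2.35 h.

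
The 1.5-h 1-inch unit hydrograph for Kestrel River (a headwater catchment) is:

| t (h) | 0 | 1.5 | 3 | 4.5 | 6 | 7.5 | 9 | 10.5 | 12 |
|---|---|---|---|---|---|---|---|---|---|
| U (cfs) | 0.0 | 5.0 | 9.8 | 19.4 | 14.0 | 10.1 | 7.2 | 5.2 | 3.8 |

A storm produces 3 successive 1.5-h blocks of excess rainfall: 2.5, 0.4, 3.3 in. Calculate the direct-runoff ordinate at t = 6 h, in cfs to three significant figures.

Q ≈ 75.1 cfs

By discrete convolution, Q_j = Σ (P_i / 1 in) · U_{j−i}.
At t = 6 h (j=4): Q = (2.5/1)·14.0 + (0.4/1)·19.4 + (3.3/1)·9.8 = 75.1 cfs.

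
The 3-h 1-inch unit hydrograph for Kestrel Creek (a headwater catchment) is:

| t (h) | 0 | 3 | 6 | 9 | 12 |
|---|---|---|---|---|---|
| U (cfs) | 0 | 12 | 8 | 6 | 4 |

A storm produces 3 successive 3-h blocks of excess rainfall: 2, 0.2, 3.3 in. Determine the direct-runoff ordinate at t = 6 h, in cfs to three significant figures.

By discrete convolution, Q_j = Σ (P_i / 1 in) · U_{j−i}.
At t = 6 h (j=2): Q = (2/1)·8 + (0.2/1)·12 + (3.3/1)·0 = 18.4 cfs.

Q ≈ 18.4 cfs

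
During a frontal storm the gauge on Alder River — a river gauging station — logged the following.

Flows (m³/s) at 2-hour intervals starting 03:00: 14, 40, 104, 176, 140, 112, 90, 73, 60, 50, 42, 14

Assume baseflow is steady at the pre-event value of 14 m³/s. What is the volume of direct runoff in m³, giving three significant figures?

V ≈ 5.38 × 10^6 m³

Direct-runoff ordinates (Q − Q_b): 0.0, 26.0, 90.0, 162.0, 126.0, 98.0, 76.0, 59.0, 46.0, 36.0, 28.0, 0.0 m³/s.
ΣQ_DR = 747.0 m³/s.
With Δt = 2 h = 7200 s, V = ΣQ_DR · Δt = 747.0 × 7200 = 5.38 × 10^6 m³.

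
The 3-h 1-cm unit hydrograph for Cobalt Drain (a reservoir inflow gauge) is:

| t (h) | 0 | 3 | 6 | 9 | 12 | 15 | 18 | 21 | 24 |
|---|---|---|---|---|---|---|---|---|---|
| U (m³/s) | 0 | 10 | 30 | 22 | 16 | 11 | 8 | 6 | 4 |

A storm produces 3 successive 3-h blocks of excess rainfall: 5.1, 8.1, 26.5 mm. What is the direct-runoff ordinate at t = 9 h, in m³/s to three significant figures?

By discrete convolution, Q_j = Σ (P_i / 10 mm) · U_{j−i}.
At t = 9 h (j=3): Q = (5.1/10)·22 + (8.1/10)·30 + (26.5/10)·10 = 62.0 m³/s.

Q ≈ 62.0 m³/s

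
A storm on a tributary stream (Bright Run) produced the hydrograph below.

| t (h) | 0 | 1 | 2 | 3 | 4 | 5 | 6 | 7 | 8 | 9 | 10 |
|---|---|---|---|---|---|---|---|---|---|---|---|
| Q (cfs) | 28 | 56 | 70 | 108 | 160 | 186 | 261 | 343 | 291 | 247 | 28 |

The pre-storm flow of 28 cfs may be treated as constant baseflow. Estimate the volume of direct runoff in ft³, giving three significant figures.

V ≈ 5.29 × 10^6 ft³

Direct-runoff ordinates (Q − Q_b): 0.0, 28.0, 42.0, 80.0, 132.0, 158.0, 233.0, 315.0, 263.0, 219.0, 0.0 cfs.
ΣQ_DR = 1470 cfs.
With Δt = 1 h = 3600 s, V = ΣQ_DR · Δt = 1470 × 3600 = 5.29 × 10^6 ft³.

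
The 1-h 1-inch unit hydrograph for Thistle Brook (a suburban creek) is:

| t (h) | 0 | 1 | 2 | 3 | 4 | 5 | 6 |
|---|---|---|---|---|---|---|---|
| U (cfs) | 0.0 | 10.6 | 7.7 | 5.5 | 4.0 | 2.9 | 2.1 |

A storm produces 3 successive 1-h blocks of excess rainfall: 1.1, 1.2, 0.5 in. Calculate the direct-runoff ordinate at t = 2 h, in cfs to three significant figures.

Q ≈ 21.2 cfs

By discrete convolution, Q_j = Σ (P_i / 1 in) · U_{j−i}.
At t = 2 h (j=2): Q = (1.1/1)·7.7 + (1.2/1)·10.6 + (0.5/1)·0.0 = 21.2 cfs.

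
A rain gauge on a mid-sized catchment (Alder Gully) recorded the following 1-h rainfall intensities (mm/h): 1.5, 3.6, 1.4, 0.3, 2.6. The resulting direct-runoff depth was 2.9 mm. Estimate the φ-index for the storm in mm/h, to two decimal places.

Only the 2 blocks with intensity above φ contribute runoff: 3.6, 2.6 mm/h.
Σ(I−φ)·Δt = d  ⇒  (3.6+2.6 − 2φ)·1 = 2.9
φ = (6.200 − 2.9/1) / 2 = 1.65 mm/h.

φ ≈ 1.65 mm/h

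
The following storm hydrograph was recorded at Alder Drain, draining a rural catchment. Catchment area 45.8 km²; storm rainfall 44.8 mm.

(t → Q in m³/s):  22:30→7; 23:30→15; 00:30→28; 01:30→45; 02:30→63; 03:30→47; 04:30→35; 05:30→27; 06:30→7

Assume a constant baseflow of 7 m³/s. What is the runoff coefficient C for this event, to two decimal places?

ΣQ_DR = 211.0 m³/s; V = ΣQ_DR·Δt = 7.596 × 10^5 m³.
Runoff depth d = V / A = 16.59 mm.
C = d / P = 16.59 / 44.8 = 0.37.

C ≈ 0.37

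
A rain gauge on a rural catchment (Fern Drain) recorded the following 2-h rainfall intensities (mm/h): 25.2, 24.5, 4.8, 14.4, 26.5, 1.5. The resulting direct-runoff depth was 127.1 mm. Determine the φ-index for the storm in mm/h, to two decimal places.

φ ≈ 6.76 mm/h

Only the 4 blocks with intensity above φ contribute runoff: 25.2, 24.5, 14.4, 26.5 mm/h.
Σ(I−φ)·Δt = d  ⇒  (25.2+24.5+14.4+26.5 − 4φ)·2 = 127.1
φ = (90.60 − 127.1/2) / 4 = 6.76 mm/h.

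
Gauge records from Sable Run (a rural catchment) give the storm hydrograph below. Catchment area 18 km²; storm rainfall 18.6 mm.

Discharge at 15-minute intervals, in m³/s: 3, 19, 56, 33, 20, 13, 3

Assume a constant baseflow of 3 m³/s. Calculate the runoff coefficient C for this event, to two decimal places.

C ≈ 0.34

ΣQ_DR = 126.0 m³/s; V = ΣQ_DR·Δt = 1.134 × 10^5 m³.
Runoff depth d = V / A = 6.300 mm.
C = d / P = 6.300 / 18.6 = 0.34.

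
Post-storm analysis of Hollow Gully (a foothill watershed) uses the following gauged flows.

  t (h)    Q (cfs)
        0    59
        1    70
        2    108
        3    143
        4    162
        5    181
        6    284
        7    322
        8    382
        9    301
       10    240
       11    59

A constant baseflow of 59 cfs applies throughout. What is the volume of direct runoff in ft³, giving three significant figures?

Direct-runoff ordinates (Q − Q_b): 0.0, 11.0, 49.0, 84.0, 103.0, 122.0, 225.0, 263.0, 323.0, 242.0, 181.0, 0.0 cfs.
ΣQ_DR = 1603 cfs.
With Δt = 1 h = 3600 s, V = ΣQ_DR · Δt = 1603 × 3600 = 5.77 × 10^6 ft³.

V ≈ 5.77 × 10^6 ft³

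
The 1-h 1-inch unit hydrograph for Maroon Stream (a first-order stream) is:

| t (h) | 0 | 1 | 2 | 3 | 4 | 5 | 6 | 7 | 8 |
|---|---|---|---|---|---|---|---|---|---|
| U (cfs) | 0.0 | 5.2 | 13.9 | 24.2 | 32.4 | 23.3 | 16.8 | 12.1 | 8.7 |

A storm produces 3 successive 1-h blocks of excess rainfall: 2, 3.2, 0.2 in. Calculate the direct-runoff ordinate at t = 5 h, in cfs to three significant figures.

By discrete convolution, Q_j = Σ (P_i / 1 in) · U_{j−i}.
At t = 5 h (j=5): Q = (2/1)·23.3 + (3.2/1)·32.4 + (0.2/1)·24.2 = 155 cfs.

Q ≈ 155 cfs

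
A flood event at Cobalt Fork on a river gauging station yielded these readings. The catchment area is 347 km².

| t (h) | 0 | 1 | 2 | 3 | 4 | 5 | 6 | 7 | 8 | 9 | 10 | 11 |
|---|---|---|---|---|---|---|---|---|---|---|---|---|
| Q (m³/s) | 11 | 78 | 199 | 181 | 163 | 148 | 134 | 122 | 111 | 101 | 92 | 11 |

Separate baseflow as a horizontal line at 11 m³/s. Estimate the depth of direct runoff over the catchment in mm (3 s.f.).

d ≈ 12.6 mm

Direct runoff: 0.0, 67.0, 188.0, 170.0, 152.0, 137.0, 123.0, 111.0, 100.0, 90.0, 81.0, 0.0 m³/s; ΣQ_DR = 1219 m³/s.
V = ΣQ_DR · Δt = 1219 × 3600 s = 4.388 × 10^6 m³.
Over A = 347 km², depth = V / A = 12.6 mm.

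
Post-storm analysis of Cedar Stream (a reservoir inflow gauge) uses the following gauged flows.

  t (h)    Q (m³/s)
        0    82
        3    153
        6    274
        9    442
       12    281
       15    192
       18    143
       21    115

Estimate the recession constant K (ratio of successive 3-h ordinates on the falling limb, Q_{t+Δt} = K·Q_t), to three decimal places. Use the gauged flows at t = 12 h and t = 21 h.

K ≈ 0.742

Using the recession-limb readings at t = 12 h and t = 21 h: Q falls from 281 to 115 m³/s over 3 intervals.
K = (Q₂/Q₁)^(1/3) = (115/281)^(1/3) = 0.742.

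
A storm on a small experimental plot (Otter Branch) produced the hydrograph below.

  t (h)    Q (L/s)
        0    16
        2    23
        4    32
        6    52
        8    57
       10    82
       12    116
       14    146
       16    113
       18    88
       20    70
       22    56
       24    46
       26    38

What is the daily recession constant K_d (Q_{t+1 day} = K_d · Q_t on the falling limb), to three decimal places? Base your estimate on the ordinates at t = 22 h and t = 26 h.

K_d ≈ 0.098

Between t = 22 h and t = 26 h the flow falls from 56 to 38 L/s over 2×2 h = 4 h.
Per-interval ratio K = (38/56)^(1/2) = 0.8238; K_d = K^(24/2) = 0.098.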